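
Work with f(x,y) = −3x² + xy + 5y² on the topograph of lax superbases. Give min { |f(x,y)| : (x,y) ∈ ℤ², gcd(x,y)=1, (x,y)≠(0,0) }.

descent: ρ → (5,-1,-3)
descent: ρ → (-3,7,1)  [lands on river]
river: ρ → (1,7,-3)
river: ρ → (-3,5,3)
river: ρ → (3,7,-1)
river: ρ → (-1,7,3)
river: ρ → (3,5,-3)
closes: descent 2, river 6
min |a| on river = 1

1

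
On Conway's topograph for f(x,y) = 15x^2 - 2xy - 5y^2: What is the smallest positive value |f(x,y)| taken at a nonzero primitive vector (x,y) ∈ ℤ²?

descent: ρ → (-5,12,8)  [lands on river]
river: ρ → (8,4,-9)
river: ρ → (-9,14,3)
river: ρ → (3,16,-4)
river: ρ → (-4,16,3)
river: ρ → (3,14,-9)
river: ρ → (-9,4,8)
river: ρ → (8,12,-5)
river: ρ → (-5,8,12)
river: ρ → (12,16,-1)
river: ρ → (-1,16,12)
river: ρ → (12,8,-5)
closes: descent 1, river 12
min |a| on river = 1

1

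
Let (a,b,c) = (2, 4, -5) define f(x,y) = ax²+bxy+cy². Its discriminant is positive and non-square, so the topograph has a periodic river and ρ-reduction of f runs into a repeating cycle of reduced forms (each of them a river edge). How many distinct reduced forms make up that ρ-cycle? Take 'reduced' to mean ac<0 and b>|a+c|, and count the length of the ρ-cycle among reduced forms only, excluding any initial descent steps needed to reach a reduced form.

D = 56, ⌊√D⌋ = 7
river: ρ → (-5,6,1)
river: ρ → (1,6,-5)
river: ρ → (-5,4,2)
river: ρ → (2,4,-5)
ρ-cycle length = 4 (tail of 0 descent steps not counted)

4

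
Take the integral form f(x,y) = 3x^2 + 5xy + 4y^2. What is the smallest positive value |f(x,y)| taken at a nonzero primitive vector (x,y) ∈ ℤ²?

translate: b→-1 (≡5 mod 6), so (3,5,4)→(3,-1,2)
flip: (3,-1,2)→(2,1,3)
reduced (well bottom): (2,1,3) with a≤c, −a<b≤a
well minimum = a = 2

2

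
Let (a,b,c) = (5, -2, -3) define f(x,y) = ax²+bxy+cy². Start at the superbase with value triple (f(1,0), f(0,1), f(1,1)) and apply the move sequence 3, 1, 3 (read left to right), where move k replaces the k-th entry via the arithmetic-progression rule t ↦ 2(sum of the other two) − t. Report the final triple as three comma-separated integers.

start (5,-3,0) = (f(1,0),f(0,1),f(1,1))
replace slot 3: 2·(5+(-3)) − 0 = 4 → (5,-3,4)
replace slot 1: 2·((-3)+4) − 5 = -3 → (-3,-3,4)
replace slot 3: 2·((-3)+(-3)) − 4 = -16 → (-3,-3,-16)

-3,-3,-16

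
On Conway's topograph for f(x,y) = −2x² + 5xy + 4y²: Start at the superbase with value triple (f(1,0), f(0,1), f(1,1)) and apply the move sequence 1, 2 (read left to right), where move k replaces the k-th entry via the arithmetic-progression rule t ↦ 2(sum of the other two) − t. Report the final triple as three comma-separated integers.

start (-2,4,7) = (f(1,0),f(0,1),f(1,1))
replace slot 1: 2·(4+7) − (-2) = 24 → (24,4,7)
replace slot 2: 2·(24+7) − 4 = 58 → (24,58,7)

24,58,7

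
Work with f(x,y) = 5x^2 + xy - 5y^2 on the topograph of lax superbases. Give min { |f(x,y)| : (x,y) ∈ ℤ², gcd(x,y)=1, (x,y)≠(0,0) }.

river: ρ → (-5,9,1)
river: ρ → (1,9,-5)
river: ρ → (-5,1,5)
river: ρ → (5,9,-1)
river: ρ → (-1,9,5)
river: ρ → (5,1,-5)
closes: descent 0, river 6
min |a| on river = 1

1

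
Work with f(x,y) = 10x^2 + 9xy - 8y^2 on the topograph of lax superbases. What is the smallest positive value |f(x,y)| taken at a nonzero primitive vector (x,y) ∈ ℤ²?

river: ρ → (-8,7,11)
river: ρ → (11,15,-4)
river: ρ → (-4,17,7)
river: ρ → (7,11,-10)
river: ρ → (-10,9,8)
river: ρ → (8,7,-11)
river: ρ → (-11,15,4)
river: ρ → (4,17,-7)
river: ρ → (-7,11,10)
river: ρ → (10,9,-8)
closes: descent 0, river 10
min |a| on river = 4

4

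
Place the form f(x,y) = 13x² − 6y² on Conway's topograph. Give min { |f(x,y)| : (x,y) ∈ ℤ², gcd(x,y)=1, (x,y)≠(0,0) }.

descent: ρ → (-6,12,7)  [lands on river]
river: ρ → (7,16,-2)
river: ρ → (-2,16,7)
river: ρ → (7,12,-6)
closes: descent 1, river 4
min |a| on river = 2

2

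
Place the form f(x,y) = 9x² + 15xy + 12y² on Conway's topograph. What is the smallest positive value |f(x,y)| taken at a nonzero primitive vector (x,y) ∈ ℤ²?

translate: b→-3 (≡15 mod 18), so (9,15,12)→(9,-3,6)
flip: (9,-3,6)→(6,3,9)
reduced (well bottom): (6,3,9) with a≤c, −a<b≤a
well minimum = a = 6

6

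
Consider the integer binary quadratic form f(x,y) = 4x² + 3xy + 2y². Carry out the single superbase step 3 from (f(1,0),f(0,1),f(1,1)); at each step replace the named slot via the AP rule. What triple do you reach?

start (4,2,9) = (f(1,0),f(0,1),f(1,1))
replace slot 3: 2·(4+2) − 9 = 3 → (4,2,3)

4,2,3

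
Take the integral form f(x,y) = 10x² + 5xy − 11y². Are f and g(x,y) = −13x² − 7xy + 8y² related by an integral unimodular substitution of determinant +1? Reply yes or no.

D₁ = 465, D₂ = 465
river cycle of f (length 10): (-11, 17, 4), (4, 15, -15), (-15, 15, 4), (4, 17, -11), (-11, 5, 10), (10, 15, -6), (-6, 21, 1), (1, 21, -6), (-6, 15, 10), (10, 5, -11)
river cycle of g (length 10): (8, 7, -13), (-13, 19, 2), (2, 21, -3), (-3, 21, 2), (2, 19, -13), (-13, 7, 8), (8, 9, -12), (-12, 15, 5), (5, 15, -12), (-12, 9, 8)
cycles differ ⇒ inequivalent

no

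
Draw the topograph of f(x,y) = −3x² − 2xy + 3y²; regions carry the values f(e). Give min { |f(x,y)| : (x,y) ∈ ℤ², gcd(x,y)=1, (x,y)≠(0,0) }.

descent: ρ → (3,2,-3)  [lands on river]
river: ρ → (-3,4,2)
river: ρ → (2,4,-3)
river: ρ → (-3,2,3)
river: ρ → (3,4,-2)
river: ρ → (-2,4,3)
closes: descent 1, river 6
min |a| on river = 2

2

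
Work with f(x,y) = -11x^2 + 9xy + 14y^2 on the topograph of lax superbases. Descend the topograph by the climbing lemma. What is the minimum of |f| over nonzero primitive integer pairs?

river: ρ → (14,19,-6)
river: ρ → (-6,17,17)
river: ρ → (17,17,-6)
river: ρ → (-6,19,14)
river: ρ → (14,9,-11)
river: ρ → (-11,13,12)
river: ρ → (12,11,-12)
river: ρ → (-12,13,11)
river: ρ → (11,9,-14)
river: ρ → (-14,19,6)
river: ρ → (6,17,-17)
river: ρ → (-17,17,6)
river: ρ → (6,19,-14)
river: ρ → (-14,9,11)
river: ρ → (11,13,-12)
river: ρ → (-12,11,12)
river: ρ → (12,13,-11)
river: ρ → (-11,9,14)
closes: descent 0, river 18
min |a| on river = 6

6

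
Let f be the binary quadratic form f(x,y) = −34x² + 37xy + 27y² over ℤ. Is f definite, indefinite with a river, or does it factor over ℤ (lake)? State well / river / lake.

D = b²−4ac = 37² − 4·(-34)·27 = 5041
D = 71² is a perfect square ⇒ form factors over ℤ ⇒ lakes

lake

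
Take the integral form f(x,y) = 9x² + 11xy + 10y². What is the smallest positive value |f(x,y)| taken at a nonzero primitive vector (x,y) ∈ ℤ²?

translate: b→-7 (≡11 mod 18), so (9,11,10)→(9,-7,8)
flip: (9,-7,8)→(8,7,9)
reduced (well bottom): (8,7,9) with a≤c, −a<b≤a
well minimum = a = 8

8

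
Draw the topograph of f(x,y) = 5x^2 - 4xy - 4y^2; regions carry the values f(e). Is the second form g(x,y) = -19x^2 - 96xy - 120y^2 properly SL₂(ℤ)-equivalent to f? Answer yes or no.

D₁ = 96, D₂ = 96
river cycle of f (length 4): (-4, 4, 5), (5, 6, -3), (-3, 6, 5), (5, 4, -4)
river cycle of g (length 4): (-3, 6, 5), (5, 4, -4), (-4, 4, 5), (5, 6, -3)
cycles coincide ⇒ equivalent

yes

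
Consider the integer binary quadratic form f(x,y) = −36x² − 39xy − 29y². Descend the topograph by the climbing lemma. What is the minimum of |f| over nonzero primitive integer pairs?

translate: b→-33 (≡39 mod 72), so (36,39,29)→(36,-33,26)
flip: (36,-33,26)→(26,33,36)
translate: b→-19 (≡33 mod 52), so (26,33,36)→(26,-19,29)
reduced (well bottom): (26,-19,29) with a≤c, −a<b≤a
well minimum |f| = |-26| = 26 (negative-definite)

26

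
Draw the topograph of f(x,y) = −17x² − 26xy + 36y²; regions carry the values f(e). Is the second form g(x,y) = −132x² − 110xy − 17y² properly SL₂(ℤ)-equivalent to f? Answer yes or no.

D₁ = 3124, D₂ = 3124
river cycle of f (length 18): (36, 26, -17), (-17, 42, 20), (20, 38, -21), (-21, 46, 12), (12, 50, -13), (-13, 54, 4), (4, 50, -39), (-39, 28, 15), (15, 32, -35), (-35, 38, 12), … (8 more)
river cycle of g (length 18): (-17, 42, 20), (20, 38, -21), (-21, 46, 12), (12, 50, -13), (-13, 54, 4), (4, 50, -39), (-39, 28, 15), (15, 32, -35), (-35, 38, 12), (12, 34, -41), … (8 more)
cycles coincide ⇒ equivalent

yes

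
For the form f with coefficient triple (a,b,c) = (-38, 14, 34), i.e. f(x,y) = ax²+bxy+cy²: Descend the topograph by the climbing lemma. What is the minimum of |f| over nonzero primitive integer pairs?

river: ρ → (34,54,-18)
river: ρ → (-18,54,34)
river: ρ → (34,14,-38)
river: ρ → (-38,62,10)
river: ρ → (10,58,-50)
river: ρ → (-50,42,18)
river: ρ → (18,66,-14)
river: ρ → (-14,46,58)
river: ρ → (58,70,-2)
river: ρ → (-2,70,58)
river: ρ → (58,46,-14)
river: ρ → (-14,66,18)
river: ρ → (18,42,-50)
river: ρ → (-50,58,10)
river: ρ → (10,62,-38)
river: ρ → (-38,14,34)
closes: descent 0, river 16
min |a| on river = 2

2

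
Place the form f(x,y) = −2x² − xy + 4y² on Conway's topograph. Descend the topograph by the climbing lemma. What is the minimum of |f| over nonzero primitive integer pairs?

descent: ρ → (4,1,-2)
descent: ρ → (-2,3,3)  [lands on river]
river: ρ → (3,3,-2)
river: ρ → (-2,5,1)
river: ρ → (1,5,-2)
closes: descent 2, river 4
min |a| on river = 1

1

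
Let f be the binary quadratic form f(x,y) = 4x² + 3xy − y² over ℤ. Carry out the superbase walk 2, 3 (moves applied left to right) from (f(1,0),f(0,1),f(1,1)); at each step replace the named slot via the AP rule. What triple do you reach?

start (4,-1,6) = (f(1,0),f(0,1),f(1,1))
replace slot 2: 2·(4+6) − (-1) = 21 → (4,21,6)
replace slot 3: 2·(4+21) − 6 = 44 → (4,21,44)

4,21,44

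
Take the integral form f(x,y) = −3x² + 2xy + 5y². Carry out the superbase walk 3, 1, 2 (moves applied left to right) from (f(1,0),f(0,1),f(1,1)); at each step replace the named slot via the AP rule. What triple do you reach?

start (-3,5,4) = (f(1,0),f(0,1),f(1,1))
replace slot 3: 2·((-3)+5) − 4 = 0 → (-3,5,0)
replace slot 1: 2·(5+0) − (-3) = 13 → (13,5,0)
replace slot 2: 2·(13+0) − 5 = 21 → (13,21,0)

13,21,0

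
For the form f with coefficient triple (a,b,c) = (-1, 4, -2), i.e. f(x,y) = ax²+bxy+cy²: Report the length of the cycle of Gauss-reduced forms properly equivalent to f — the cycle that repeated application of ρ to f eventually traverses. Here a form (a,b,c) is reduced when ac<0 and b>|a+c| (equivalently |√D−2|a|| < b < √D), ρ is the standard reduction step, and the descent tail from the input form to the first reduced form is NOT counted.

D = 8, ⌊√D⌋ = 2
descent: ρ → (-2,0,1)
descent: ρ → (1,2,-1)  [lands on river]
river: ρ → (-1,2,1)
ρ-cycle length = 2 (tail of 2 descent steps not counted)

2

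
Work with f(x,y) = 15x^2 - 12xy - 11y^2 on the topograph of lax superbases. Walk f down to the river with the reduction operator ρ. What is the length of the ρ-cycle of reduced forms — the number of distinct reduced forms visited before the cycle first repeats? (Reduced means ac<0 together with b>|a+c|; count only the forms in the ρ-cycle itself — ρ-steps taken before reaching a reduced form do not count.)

D = 804, ⌊√D⌋ = 28
descent: ρ → (-11,12,15)  [lands on river]
river: ρ → (15,18,-8)
river: ρ → (-8,14,19)
river: ρ → (19,24,-3)
river: ρ → (-3,24,19)
river: ρ → (19,14,-8)
river: ρ → (-8,18,15)
river: ρ → (15,12,-11)
river: ρ → (-11,10,16)
river: ρ → (16,22,-5)
river: ρ → (-5,28,1)
river: ρ → (1,28,-5)
river: ρ → (-5,22,16)
river: ρ → (16,10,-11)
ρ-cycle length = 14 (tail of 1 descent step not counted)

14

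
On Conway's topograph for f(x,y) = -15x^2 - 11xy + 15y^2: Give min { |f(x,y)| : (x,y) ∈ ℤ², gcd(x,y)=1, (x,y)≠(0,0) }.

descent: ρ → (15,11,-15)  [lands on river]
river: ρ → (-15,19,11)
river: ρ → (11,25,-9)
river: ρ → (-9,29,5)
river: ρ → (5,31,-3)
river: ρ → (-3,29,15)
river: ρ → (15,31,-1)
river: ρ → (-1,31,15)
river: ρ → (15,29,-3)
river: ρ → (-3,31,5)
river: ρ → (5,29,-9)
river: ρ → (-9,25,11)
river: ρ → (11,19,-15)
river: ρ → (-15,11,15)
river: ρ → (15,19,-11)
river: ρ → (-11,25,9)
river: ρ → (9,29,-5)
river: ρ → (-5,31,3)
river: ρ → (3,29,-15)
river: ρ → (-15,31,1)
river: ρ → (1,31,-15)
river: ρ → (-15,29,3)
river: ρ → (3,31,-5)
river: ρ → (-5,29,9)
river: ρ → (9,25,-11)
river: ρ → (-11,19,15)
closes: descent 1, river 26
min |a| on river = 1

1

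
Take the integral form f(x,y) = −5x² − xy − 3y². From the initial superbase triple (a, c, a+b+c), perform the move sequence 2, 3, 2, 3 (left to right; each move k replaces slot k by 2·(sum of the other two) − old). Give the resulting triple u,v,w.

start (-5,-3,-9) = (f(1,0),f(0,1),f(1,1))
replace slot 2: 2·((-5)+(-9)) − (-3) = -25 → (-5,-25,-9)
replace slot 3: 2·((-5)+(-25)) − (-9) = -51 → (-5,-25,-51)
replace slot 2: 2·((-5)+(-51)) − (-25) = -87 → (-5,-87,-51)
replace slot 3: 2·((-5)+(-87)) − (-51) = -133 → (-5,-87,-133)

-5,-87,-133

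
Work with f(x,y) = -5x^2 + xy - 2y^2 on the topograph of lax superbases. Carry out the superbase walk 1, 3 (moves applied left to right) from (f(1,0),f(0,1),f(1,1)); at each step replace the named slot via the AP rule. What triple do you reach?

start (-5,-2,-6) = (f(1,0),f(0,1),f(1,1))
replace slot 1: 2·((-2)+(-6)) − (-5) = -11 → (-11,-2,-6)
replace slot 3: 2·((-11)+(-2)) − (-6) = -20 → (-11,-2,-20)

-11,-2,-20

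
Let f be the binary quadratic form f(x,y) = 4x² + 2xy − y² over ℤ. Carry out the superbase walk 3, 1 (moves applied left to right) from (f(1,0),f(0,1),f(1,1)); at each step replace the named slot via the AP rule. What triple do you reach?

start (4,-1,5) = (f(1,0),f(0,1),f(1,1))
replace slot 3: 2·(4+(-1)) − 5 = 1 → (4,-1,1)
replace slot 1: 2·((-1)+1) − 4 = -4 → (-4,-1,1)

-4,-1,1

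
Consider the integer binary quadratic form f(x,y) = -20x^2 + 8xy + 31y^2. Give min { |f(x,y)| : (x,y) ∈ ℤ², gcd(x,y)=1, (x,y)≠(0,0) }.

descent: ρ → (31,-8,-20)
descent: ρ → (-20,48,3)  [lands on river]
river: ρ → (3,48,-20)
river: ρ → (-20,32,19)
river: ρ → (19,44,-8)
river: ρ → (-8,36,39)
river: ρ → (39,42,-5)
river: ρ → (-5,48,12)
river: ρ → (12,48,-5)
river: ρ → (-5,42,39)
river: ρ → (39,36,-8)
river: ρ → (-8,44,19)
river: ρ → (19,32,-20)
closes: descent 2, river 12
min |a| on river = 3

3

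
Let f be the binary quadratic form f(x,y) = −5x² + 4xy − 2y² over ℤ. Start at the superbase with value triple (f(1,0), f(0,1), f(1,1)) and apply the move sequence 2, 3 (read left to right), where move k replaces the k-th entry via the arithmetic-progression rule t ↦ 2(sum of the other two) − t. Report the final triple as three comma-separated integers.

start (-5,-2,-3) = (f(1,0),f(0,1),f(1,1))
replace slot 2: 2·((-5)+(-3)) − (-2) = -14 → (-5,-14,-3)
replace slot 3: 2·((-5)+(-14)) − (-3) = -35 → (-5,-14,-35)

-5,-14,-35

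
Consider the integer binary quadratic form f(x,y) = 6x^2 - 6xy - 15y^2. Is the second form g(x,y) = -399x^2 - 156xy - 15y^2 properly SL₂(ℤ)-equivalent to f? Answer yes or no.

D₁ = 396, D₂ = 396
river cycle of f (length 2): (6, 18, -3), (-3, 18, 6)
river cycle of g (length 2): (6, 18, -3), (-3, 18, 6)
cycles coincide ⇒ equivalent

yes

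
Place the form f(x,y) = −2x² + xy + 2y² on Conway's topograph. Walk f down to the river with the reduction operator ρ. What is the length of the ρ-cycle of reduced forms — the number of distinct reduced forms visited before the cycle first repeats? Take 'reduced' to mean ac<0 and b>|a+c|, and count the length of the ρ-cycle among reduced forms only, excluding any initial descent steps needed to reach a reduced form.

D = 17, ⌊√D⌋ = 4
river: ρ → (2,3,-1)
river: ρ → (-1,3,2)
river: ρ → (2,1,-2)
river: ρ → (-2,3,1)
river: ρ → (1,3,-2)
river: ρ → (-2,1,2)
ρ-cycle length = 6 (tail of 0 descent steps not counted)

6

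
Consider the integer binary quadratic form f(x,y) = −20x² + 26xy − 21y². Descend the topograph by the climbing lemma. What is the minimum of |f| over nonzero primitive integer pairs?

translate: b→14 (≡-26 mod 40), so (20,-26,21)→(20,14,15)
flip: (20,14,15)→(15,-14,20)
reduced (well bottom): (15,-14,20) with a≤c, −a<b≤a
well minimum |f| = |-15| = 15 (negative-definite)

15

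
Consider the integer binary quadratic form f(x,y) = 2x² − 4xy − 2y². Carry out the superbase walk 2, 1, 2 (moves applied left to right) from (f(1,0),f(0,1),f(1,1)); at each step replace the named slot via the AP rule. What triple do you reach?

start (2,-2,-4) = (f(1,0),f(0,1),f(1,1))
replace slot 2: 2·(2+(-4)) − (-2) = -2 → (2,-2,-4)
replace slot 1: 2·((-2)+(-4)) − 2 = -14 → (-14,-2,-4)
replace slot 2: 2·((-14)+(-4)) − (-2) = -34 → (-14,-34,-4)

-14,-34,-4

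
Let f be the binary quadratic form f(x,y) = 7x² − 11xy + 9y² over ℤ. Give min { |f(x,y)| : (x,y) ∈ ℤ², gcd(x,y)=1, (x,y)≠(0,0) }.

translate: b→3 (≡-11 mod 14), so (7,-11,9)→(7,3,5)
flip: (7,3,5)→(5,-3,7)
reduced (well bottom): (5,-3,7) with a≤c, −a<b≤a
well minimum = a = 5

5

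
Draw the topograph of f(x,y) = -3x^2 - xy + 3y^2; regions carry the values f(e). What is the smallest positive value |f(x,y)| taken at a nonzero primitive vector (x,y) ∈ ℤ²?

descent: ρ → (3,1,-3)  [lands on river]
river: ρ → (-3,5,1)
river: ρ → (1,5,-3)
river: ρ → (-3,1,3)
river: ρ → (3,5,-1)
river: ρ → (-1,5,3)
closes: descent 1, river 6
min |a| on river = 1

1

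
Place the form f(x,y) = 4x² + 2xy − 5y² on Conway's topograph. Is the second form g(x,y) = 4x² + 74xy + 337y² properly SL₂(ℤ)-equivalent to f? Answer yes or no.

D₁ = 84, D₂ = 84
river cycle of f (length 6): (-5, 8, 1), (1, 8, -5), (-5, 2, 4), (4, 6, -3), (-3, 6, 4), (4, 2, -5)
river cycle of g (length 6): (4, 2, -5), (-5, 8, 1), (1, 8, -5), (-5, 2, 4), (4, 6, -3), (-3, 6, 4)
cycles coincide ⇒ equivalent

yes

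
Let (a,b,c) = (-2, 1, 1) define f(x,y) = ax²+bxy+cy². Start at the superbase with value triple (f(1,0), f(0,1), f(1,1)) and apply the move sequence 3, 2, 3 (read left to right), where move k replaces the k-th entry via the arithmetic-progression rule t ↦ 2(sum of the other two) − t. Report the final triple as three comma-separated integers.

start (-2,1,0) = (f(1,0),f(0,1),f(1,1))
replace slot 3: 2·((-2)+1) − 0 = -2 → (-2,1,-2)
replace slot 2: 2·((-2)+(-2)) − 1 = -9 → (-2,-9,-2)
replace slot 3: 2·((-2)+(-9)) − (-2) = -20 → (-2,-9,-20)

-2,-9,-20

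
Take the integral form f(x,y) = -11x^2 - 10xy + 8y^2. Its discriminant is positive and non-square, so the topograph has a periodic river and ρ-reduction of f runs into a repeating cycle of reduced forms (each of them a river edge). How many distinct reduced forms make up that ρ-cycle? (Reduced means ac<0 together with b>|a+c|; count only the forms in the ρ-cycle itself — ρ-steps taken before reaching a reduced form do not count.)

D = 452, ⌊√D⌋ = 21
descent: ρ → (8,10,-11)  [lands on river]
river: ρ → (-11,12,7)
river: ρ → (7,16,-7)
river: ρ → (-7,12,11)
river: ρ → (11,10,-8)
river: ρ → (-8,6,13)
river: ρ → (13,20,-1)
river: ρ → (-1,20,13)
river: ρ → (13,6,-8)
river: ρ → (-8,10,11)
river: ρ → (11,12,-7)
river: ρ → (-7,16,7)
river: ρ → (7,12,-11)
river: ρ → (-11,10,8)
river: ρ → (8,6,-13)
river: ρ → (-13,20,1)
river: ρ → (1,20,-13)
river: ρ → (-13,6,8)
ρ-cycle length = 18 (tail of 1 descent step not counted)

18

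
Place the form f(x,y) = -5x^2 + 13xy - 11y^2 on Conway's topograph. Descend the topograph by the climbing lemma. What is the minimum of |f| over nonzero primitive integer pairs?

translate: b→-3 (≡-13 mod 10), so (5,-13,11)→(5,-3,3)
flip: (5,-3,3)→(3,3,5)
reduced (well bottom): (3,3,5) with a≤c, −a<b≤a
well minimum |f| = |-3| = 3 (negative-definite)

3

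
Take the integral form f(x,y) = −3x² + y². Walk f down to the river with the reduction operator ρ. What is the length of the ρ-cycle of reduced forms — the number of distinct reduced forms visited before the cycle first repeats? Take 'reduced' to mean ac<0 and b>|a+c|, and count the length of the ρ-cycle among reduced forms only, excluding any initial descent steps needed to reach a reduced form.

D = 12, ⌊√D⌋ = 3
descent: ρ → (1,2,-2)  [lands on river]
river: ρ → (-2,2,1)
ρ-cycle length = 2 (tail of 1 descent step not counted)

2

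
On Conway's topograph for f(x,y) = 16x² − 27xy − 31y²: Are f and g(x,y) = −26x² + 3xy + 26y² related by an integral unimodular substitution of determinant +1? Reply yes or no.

D₁ = 2713, D₂ = 2713
river cycle of f (length 42): (-31, 27, 16), (16, 37, -21), (-21, 47, 6), (6, 49, -13), (-13, 29, 36), (36, 43, -6), (-6, 41, 43), (43, 45, -4), (-4, 51, 7), (7, 47, -18), … (32 more)
river cycle of g (length 42): (26, 49, -3), (-3, 47, 42), (42, 37, -8), (-8, 43, 27), (27, 11, -24), (-24, 37, 14), (14, 47, -9), (-9, 43, 24), (24, 5, -28), (-28, 51, 1), … (32 more)
cycles differ ⇒ inequivalent

no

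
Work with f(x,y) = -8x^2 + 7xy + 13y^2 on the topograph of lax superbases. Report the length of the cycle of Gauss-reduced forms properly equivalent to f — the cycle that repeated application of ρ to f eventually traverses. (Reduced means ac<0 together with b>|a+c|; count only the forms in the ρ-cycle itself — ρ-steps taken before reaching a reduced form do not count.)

D = 465, ⌊√D⌋ = 21
river: ρ → (13,19,-2)
river: ρ → (-2,21,3)
river: ρ → (3,21,-2)
river: ρ → (-2,19,13)
river: ρ → (13,7,-8)
river: ρ → (-8,9,12)
river: ρ → (12,15,-5)
river: ρ → (-5,15,12)
river: ρ → (12,9,-8)
river: ρ → (-8,7,13)
ρ-cycle length = 10 (tail of 0 descent steps not counted)

10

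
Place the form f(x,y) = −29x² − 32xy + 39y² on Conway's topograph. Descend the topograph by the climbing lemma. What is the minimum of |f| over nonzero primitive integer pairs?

descent: ρ → (39,32,-29)  [lands on river]
river: ρ → (-29,26,42)
river: ρ → (42,58,-13)
river: ρ → (-13,72,7)
river: ρ → (7,68,-33)
river: ρ → (-33,64,11)
river: ρ → (11,68,-21)
river: ρ → (-21,58,26)
river: ρ → (26,46,-33)
river: ρ → (-33,20,39)
river: ρ → (39,58,-14)
river: ρ → (-14,54,47)
river: ρ → (47,40,-21)
river: ρ → (-21,44,43)
river: ρ → (43,42,-22)
river: ρ → (-22,46,39)
closes: descent 1, river 16
min |a| on river = 7

7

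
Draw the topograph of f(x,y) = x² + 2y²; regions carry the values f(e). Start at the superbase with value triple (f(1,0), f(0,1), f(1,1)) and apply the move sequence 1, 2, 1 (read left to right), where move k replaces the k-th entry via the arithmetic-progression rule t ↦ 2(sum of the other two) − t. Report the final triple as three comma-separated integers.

start (1,2,3) = (f(1,0),f(0,1),f(1,1))
replace slot 1: 2·(2+3) − 1 = 9 → (9,2,3)
replace slot 2: 2·(9+3) − 2 = 22 → (9,22,3)
replace slot 1: 2·(22+3) − 9 = 41 → (41,22,3)

41,22,3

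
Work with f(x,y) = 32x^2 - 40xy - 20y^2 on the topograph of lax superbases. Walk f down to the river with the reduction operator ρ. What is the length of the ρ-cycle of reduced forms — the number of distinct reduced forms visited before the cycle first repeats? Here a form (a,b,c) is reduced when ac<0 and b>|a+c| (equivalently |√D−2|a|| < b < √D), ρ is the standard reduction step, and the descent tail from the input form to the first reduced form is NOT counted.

D = 4160, ⌊√D⌋ = 64
descent: ρ → (-20,40,32)  [lands on river]
river: ρ → (32,24,-28)
river: ρ → (-28,32,28)
river: ρ → (28,24,-32)
river: ρ → (-32,40,20)
river: ρ → (20,40,-32)
river: ρ → (-32,24,28)
river: ρ → (28,32,-28)
river: ρ → (-28,24,32)
river: ρ → (32,40,-20)
ρ-cycle length = 10 (tail of 1 descent step not counted)

10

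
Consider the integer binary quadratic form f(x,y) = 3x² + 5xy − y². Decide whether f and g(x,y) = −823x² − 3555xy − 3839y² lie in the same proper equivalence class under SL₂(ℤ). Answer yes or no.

D₁ = 37, D₂ = 37
river cycle of f (length 6): (-1, 5, 3), (3, 1, -3), (-3, 5, 1), (1, 5, -3), (-3, 1, 3), (3, 5, -1)
river cycle of g (length 6): (-1, 5, 3), (3, 1, -3), (-3, 5, 1), (1, 5, -3), (-3, 1, 3), (3, 5, -1)
cycles coincide ⇒ equivalent

yes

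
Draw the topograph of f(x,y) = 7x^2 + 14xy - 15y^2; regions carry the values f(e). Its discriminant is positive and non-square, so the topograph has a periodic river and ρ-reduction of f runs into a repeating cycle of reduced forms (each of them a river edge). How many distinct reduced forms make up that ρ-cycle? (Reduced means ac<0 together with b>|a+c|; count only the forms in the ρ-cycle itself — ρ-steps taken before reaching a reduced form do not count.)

D = 616, ⌊√D⌋ = 24
river: ρ → (-15,16,6)
river: ρ → (6,20,-9)
river: ρ → (-9,16,10)
river: ρ → (10,24,-1)
river: ρ → (-1,24,10)
river: ρ → (10,16,-9)
river: ρ → (-9,20,6)
river: ρ → (6,16,-15)
river: ρ → (-15,14,7)
river: ρ → (7,14,-15)
ρ-cycle length = 10 (tail of 0 descent steps not counted)

10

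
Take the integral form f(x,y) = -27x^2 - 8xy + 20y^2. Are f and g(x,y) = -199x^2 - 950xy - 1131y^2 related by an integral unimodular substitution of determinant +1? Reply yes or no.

D₁ = 2224, D₂ = 2224
river cycle of f (length 36): (20, 8, -27), (-27, 46, 1), (1, 46, -27), (-27, 8, 20), (20, 32, -15), (-15, 28, 24), (24, 20, -19), (-19, 18, 25), (25, 32, -12), (-12, 40, 13), … (26 more)
river cycle of g (length 36): (-27, 46, 1), (1, 46, -27), (-27, 8, 20), (20, 32, -15), (-15, 28, 24), (24, 20, -19), (-19, 18, 25), (25, 32, -12), (-12, 40, 13), (13, 38, -15), … (26 more)
cycles coincide ⇒ equivalent

yes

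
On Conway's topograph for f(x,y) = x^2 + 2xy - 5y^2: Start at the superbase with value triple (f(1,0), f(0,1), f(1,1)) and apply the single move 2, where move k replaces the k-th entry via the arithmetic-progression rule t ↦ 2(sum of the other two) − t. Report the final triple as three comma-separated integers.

start (1,-5,-2) = (f(1,0),f(0,1),f(1,1))
replace slot 2: 2·(1+(-2)) − (-5) = 3 → (1,3,-2)

1,3,-2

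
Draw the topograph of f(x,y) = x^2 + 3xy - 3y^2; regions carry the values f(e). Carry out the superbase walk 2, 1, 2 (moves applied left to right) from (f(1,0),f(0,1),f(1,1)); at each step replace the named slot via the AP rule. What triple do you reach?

start (1,-3,1) = (f(1,0),f(0,1),f(1,1))
replace slot 2: 2·(1+1) − (-3) = 7 → (1,7,1)
replace slot 1: 2·(7+1) − 1 = 15 → (15,7,1)
replace slot 2: 2·(15+1) − 7 = 25 → (15,25,1)

15,25,1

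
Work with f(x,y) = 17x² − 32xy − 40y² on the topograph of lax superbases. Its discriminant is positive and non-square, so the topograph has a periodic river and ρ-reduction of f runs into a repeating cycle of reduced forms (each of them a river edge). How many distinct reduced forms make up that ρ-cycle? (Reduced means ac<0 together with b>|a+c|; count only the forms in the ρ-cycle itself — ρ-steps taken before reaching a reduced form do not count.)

D = 3744, ⌊√D⌋ = 61
descent: ρ → (-40,32,17)  [lands on river]
river: ρ → (17,36,-36)
river: ρ → (-36,36,17)
river: ρ → (17,32,-40)
river: ρ → (-40,48,9)
river: ρ → (9,60,-4)
river: ρ → (-4,60,9)
river: ρ → (9,48,-40)
ρ-cycle length = 8 (tail of 1 descent step not counted)

8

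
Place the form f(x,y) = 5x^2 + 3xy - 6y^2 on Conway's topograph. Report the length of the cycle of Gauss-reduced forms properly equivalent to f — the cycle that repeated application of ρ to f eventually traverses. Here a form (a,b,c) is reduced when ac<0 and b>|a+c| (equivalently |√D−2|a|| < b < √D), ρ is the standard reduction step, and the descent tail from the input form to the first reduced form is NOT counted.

D = 129, ⌊√D⌋ = 11
river: ρ → (-6,9,2)
river: ρ → (2,11,-1)
river: ρ → (-1,11,2)
river: ρ → (2,9,-6)
river: ρ → (-6,3,5)
river: ρ → (5,7,-4)
river: ρ → (-4,9,3)
river: ρ → (3,9,-4)
river: ρ → (-4,7,5)
river: ρ → (5,3,-6)
ρ-cycle length = 10 (tail of 0 descent steps not counted)

10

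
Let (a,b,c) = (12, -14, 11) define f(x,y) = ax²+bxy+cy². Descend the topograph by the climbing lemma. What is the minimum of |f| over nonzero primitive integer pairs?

translate: b→10 (≡-14 mod 24), so (12,-14,11)→(12,10,9)
flip: (12,10,9)→(9,-10,12)
translate: b→8 (≡-10 mod 18), so (9,-10,12)→(9,8,11)
reduced (well bottom): (9,8,11) with a≤c, −a<b≤a
well minimum = a = 9

9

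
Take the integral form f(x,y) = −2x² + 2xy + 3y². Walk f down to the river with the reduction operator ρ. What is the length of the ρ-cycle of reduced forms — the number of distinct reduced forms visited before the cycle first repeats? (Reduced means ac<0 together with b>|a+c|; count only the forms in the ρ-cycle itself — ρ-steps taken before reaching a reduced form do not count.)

D = 28, ⌊√D⌋ = 5
river: ρ → (3,4,-1)
river: ρ → (-1,4,3)
river: ρ → (3,2,-2)
river: ρ → (-2,2,3)
ρ-cycle length = 4 (tail of 0 descent steps not counted)

4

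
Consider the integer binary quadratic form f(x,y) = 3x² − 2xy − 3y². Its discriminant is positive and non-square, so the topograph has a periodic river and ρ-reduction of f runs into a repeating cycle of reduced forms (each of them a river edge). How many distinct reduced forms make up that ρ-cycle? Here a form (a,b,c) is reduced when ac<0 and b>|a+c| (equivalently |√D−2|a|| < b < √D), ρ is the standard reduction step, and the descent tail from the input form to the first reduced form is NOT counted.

D = 40, ⌊√D⌋ = 6
descent: ρ → (-3,2,3)  [lands on river]
river: ρ → (3,4,-2)
river: ρ → (-2,4,3)
river: ρ → (3,2,-3)
river: ρ → (-3,4,2)
river: ρ → (2,4,-3)
ρ-cycle length = 6 (tail of 1 descent step not counted)

6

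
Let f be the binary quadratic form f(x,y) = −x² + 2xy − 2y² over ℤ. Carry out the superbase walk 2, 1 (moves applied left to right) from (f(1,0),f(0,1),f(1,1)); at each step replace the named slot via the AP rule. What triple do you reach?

start (-1,-2,-1) = (f(1,0),f(0,1),f(1,1))
replace slot 2: 2·((-1)+(-1)) − (-2) = -2 → (-1,-2,-1)
replace slot 1: 2·((-2)+(-1)) − (-1) = -5 → (-5,-2,-1)

-5,-2,-1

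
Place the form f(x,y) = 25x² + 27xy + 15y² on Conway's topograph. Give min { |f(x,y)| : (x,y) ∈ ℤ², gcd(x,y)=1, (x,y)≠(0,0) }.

translate: b→-23 (≡27 mod 50), so (25,27,15)→(25,-23,13)
flip: (25,-23,13)→(13,23,25)
translate: b→-3 (≡23 mod 26), so (13,23,25)→(13,-3,15)
reduced (well bottom): (13,-3,15) with a≤c, −a<b≤a
well minimum = a = 13

13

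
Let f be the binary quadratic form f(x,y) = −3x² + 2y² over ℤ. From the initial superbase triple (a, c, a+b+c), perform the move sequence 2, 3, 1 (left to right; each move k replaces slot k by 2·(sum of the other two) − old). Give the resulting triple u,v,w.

start (-3,2,-1) = (f(1,0),f(0,1),f(1,1))
replace slot 2: 2·((-3)+(-1)) − 2 = -10 → (-3,-10,-1)
replace slot 3: 2·((-3)+(-10)) − (-1) = -25 → (-3,-10,-25)
replace slot 1: 2·((-10)+(-25)) − (-3) = -67 → (-67,-10,-25)

-67,-10,-25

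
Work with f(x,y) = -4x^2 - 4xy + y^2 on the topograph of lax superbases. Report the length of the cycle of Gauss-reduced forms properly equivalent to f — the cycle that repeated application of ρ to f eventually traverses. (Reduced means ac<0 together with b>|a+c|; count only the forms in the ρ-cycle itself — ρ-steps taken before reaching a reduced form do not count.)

D = 32, ⌊√D⌋ = 5
descent: ρ → (1,4,-4)  [lands on river]
river: ρ → (-4,4,1)
ρ-cycle length = 2 (tail of 1 descent step not counted)

2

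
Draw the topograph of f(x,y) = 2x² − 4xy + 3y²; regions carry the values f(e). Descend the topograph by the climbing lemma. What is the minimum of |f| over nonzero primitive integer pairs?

translate: b→0 (≡-4 mod 4), so (2,-4,3)→(2,0,1)
flip: (2,0,1)→(1,0,2)
reduced (well bottom): (1,0,2) with a≤c, −a<b≤a
well minimum = a = 1

1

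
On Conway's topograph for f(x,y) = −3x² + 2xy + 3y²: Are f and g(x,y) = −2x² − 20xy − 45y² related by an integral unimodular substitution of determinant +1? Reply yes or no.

D₁ = 40, D₂ = 40
river cycle of f (length 6): (3, 4, -2), (-2, 4, 3), (3, 2, -3), (-3, 4, 2), (2, 4, -3), (-3, 2, 3)
river cycle of g (length 6): (-2, 4, 3), (3, 2, -3), (-3, 4, 2), (2, 4, -3), (-3, 2, 3), (3, 4, -2)
cycles coincide ⇒ equivalent

yes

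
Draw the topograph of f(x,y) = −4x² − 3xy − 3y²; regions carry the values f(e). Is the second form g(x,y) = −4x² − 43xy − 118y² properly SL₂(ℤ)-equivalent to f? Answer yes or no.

D₁ = -39, D₂ = -39
f is negative-definite; reduce −f:
−f: flip: (4,3,3)→(3,-3,4)
−f: translate: b→3 (≡-3 mod 6), so (3,-3,4)→(3,3,4)
−f: reduced (well bottom): (3,3,4) with a≤c, −a<b≤a
flip sign back: reduced form of f is (-3,-3,-4)
g is negative-definite; reduce −g:
−g: translate: b→3 (≡43 mod 8), so (4,43,118)→(4,3,3)
−g: flip: (4,3,3)→(3,-3,4)
−g: translate: b→3 (≡-3 mod 6), so (3,-3,4)→(3,3,4)
−g: reduced (well bottom): (3,3,4) with a≤c, −a<b≤a
flip sign back: reduced form of g is (-3,-3,-4)
reduced forms (-3, -3, -4) vs (-3, -3, -4) ⇒ equivalent

yes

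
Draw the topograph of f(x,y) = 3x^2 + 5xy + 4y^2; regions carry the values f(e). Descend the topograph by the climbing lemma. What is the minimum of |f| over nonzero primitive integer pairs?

translate: b→-1 (≡5 mod 6), so (3,5,4)→(3,-1,2)
flip: (3,-1,2)→(2,1,3)
reduced (well bottom): (2,1,3) with a≤c, −a<b≤a
well minimum = a = 2

2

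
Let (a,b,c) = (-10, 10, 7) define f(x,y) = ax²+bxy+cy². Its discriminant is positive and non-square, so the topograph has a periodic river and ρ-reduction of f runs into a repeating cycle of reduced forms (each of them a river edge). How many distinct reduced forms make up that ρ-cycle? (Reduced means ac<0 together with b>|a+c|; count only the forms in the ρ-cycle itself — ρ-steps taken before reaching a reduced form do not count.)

D = 380, ⌊√D⌋ = 19
river: ρ → (7,18,-2)
river: ρ → (-2,18,7)
river: ρ → (7,10,-10)
river: ρ → (-10,10,7)
ρ-cycle length = 4 (tail of 0 descent steps not counted)

4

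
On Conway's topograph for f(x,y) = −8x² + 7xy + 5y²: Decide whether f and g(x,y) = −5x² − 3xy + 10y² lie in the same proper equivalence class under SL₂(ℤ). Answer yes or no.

D₁ = 209, D₂ = 209
river cycle of f (length 12): (5, 13, -2), (-2, 11, 11), (11, 11, -2), (-2, 13, 5), (5, 7, -8), (-8, 9, 4), (4, 7, -10), (-10, 13, 1), (1, 13, -10), (-10, 7, 4), … (2 more)
river cycle of g (length 12): (-5, 7, 8), (8, 9, -4), (-4, 7, 10), (10, 13, -1), (-1, 13, 10), (10, 7, -4), (-4, 9, 8), (8, 7, -5), (-5, 13, 2), (2, 11, -11), … (2 more)
cycles differ ⇒ inequivalent

no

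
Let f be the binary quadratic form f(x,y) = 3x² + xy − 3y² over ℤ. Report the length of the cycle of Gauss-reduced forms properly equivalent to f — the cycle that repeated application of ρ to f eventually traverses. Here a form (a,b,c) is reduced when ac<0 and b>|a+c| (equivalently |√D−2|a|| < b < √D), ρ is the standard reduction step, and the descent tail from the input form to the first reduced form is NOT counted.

D = 37, ⌊√D⌋ = 6
river: ρ → (-3,5,1)
river: ρ → (1,5,-3)
river: ρ → (-3,1,3)
river: ρ → (3,5,-1)
river: ρ → (-1,5,3)
river: ρ → (3,1,-3)
ρ-cycle length = 6 (tail of 0 descent steps not counted)

6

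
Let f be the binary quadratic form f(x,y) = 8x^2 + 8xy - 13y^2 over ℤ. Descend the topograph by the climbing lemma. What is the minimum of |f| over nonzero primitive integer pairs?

river: ρ → (-13,18,3)
river: ρ → (3,18,-13)
river: ρ → (-13,8,8)
river: ρ → (8,8,-13)
closes: descent 0, river 4
min |a| on river = 3

3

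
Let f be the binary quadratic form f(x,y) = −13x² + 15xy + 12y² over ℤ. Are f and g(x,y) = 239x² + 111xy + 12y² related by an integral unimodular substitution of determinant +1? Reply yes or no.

D₁ = 849, D₂ = 849
river cycle of f (length 34): (12, 9, -16), (-16, 23, 5), (5, 27, -6), (-6, 21, 17), (17, 13, -10), (-10, 27, 3), (3, 27, -10), (-10, 13, 17), (17, 21, -6), (-6, 27, 5), … (24 more)
river cycle of g (length 34): (12, 9, -16), (-16, 23, 5), (5, 27, -6), (-6, 21, 17), (17, 13, -10), (-10, 27, 3), (3, 27, -10), (-10, 13, 17), (17, 21, -6), (-6, 27, 5), … (24 more)
cycles coincide ⇒ equivalent

yes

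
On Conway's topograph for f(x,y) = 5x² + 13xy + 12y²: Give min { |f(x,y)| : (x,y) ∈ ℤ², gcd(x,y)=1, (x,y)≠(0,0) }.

translate: b→3 (≡13 mod 10), so (5,13,12)→(5,3,4)
flip: (5,3,4)→(4,-3,5)
reduced (well bottom): (4,-3,5) with a≤c, −a<b≤a
well minimum = a = 4

4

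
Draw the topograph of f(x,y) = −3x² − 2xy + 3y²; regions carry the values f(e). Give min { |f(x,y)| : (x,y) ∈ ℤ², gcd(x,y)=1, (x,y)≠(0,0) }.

descent: ρ → (3,2,-3)  [lands on river]
river: ρ → (-3,4,2)
river: ρ → (2,4,-3)
river: ρ → (-3,2,3)
river: ρ → (3,4,-2)
river: ρ → (-2,4,3)
closes: descent 1, river 6
min |a| on river = 2

2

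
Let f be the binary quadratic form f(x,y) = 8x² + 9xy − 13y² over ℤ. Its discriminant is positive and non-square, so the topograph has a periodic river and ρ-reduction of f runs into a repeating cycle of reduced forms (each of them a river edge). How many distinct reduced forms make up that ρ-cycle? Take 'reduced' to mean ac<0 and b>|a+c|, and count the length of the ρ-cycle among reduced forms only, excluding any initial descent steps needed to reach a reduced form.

D = 497, ⌊√D⌋ = 22
river: ρ → (-13,17,4)
river: ρ → (4,15,-17)
river: ρ → (-17,19,2)
river: ρ → (2,21,-7)
river: ρ → (-7,21,2)
river: ρ → (2,19,-17)
river: ρ → (-17,15,4)
river: ρ → (4,17,-13)
river: ρ → (-13,9,8)
river: ρ → (8,7,-14)
river: ρ → (-14,21,1)
river: ρ → (1,21,-14)
river: ρ → (-14,7,8)
river: ρ → (8,9,-13)
ρ-cycle length = 14 (tail of 0 descent steps not counted)

14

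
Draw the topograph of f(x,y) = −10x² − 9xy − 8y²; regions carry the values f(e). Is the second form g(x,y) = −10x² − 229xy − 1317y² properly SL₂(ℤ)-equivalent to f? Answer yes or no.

D₁ = -239, D₂ = -239
f is negative-definite; reduce −f:
−f: flip: (10,9,8)→(8,-9,10)
−f: translate: b→7 (≡-9 mod 16), so (8,-9,10)→(8,7,9)
−f: reduced (well bottom): (8,7,9) with a≤c, −a<b≤a
flip sign back: reduced form of f is (-8,-7,-9)
g is negative-definite; reduce −g:
−g: translate: b→9 (≡229 mod 20), so (10,229,1317)→(10,9,8)
−g: flip: (10,9,8)→(8,-9,10)
−g: translate: b→7 (≡-9 mod 16), so (8,-9,10)→(8,7,9)
−g: reduced (well bottom): (8,7,9) with a≤c, −a<b≤a
flip sign back: reduced form of g is (-8,-7,-9)
reduced forms (-8, -7, -9) vs (-8, -7, -9) ⇒ equivalent

yes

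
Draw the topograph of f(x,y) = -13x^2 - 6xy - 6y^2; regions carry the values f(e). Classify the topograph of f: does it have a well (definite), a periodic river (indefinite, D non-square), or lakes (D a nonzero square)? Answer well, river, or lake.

D = b²−4ac = (-6)² − 4·(-13)·(-6) = -276
D < 0 ⇒ definite ⇒ every region one sign ⇒ single well

well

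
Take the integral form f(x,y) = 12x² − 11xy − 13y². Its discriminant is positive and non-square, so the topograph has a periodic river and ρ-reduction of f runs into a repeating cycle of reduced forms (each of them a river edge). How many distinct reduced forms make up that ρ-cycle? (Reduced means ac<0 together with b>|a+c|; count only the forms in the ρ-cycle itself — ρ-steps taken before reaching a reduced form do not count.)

D = 745, ⌊√D⌋ = 27
descent: ρ → (-13,11,12)  [lands on river]
river: ρ → (12,13,-12)
river: ρ → (-12,11,13)
river: ρ → (13,15,-10)
river: ρ → (-10,25,3)
river: ρ → (3,23,-18)
river: ρ → (-18,13,8)
river: ρ → (8,19,-12)
river: ρ → (-12,5,15)
river: ρ → (15,25,-2)
river: ρ → (-2,27,2)
river: ρ → (2,25,-15)
river: ρ → (-15,5,12)
river: ρ → (12,19,-8)
river: ρ → (-8,13,18)
river: ρ → (18,23,-3)
river: ρ → (-3,25,10)
river: ρ → (10,15,-13)
ρ-cycle length = 18 (tail of 1 descent step not counted)

18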